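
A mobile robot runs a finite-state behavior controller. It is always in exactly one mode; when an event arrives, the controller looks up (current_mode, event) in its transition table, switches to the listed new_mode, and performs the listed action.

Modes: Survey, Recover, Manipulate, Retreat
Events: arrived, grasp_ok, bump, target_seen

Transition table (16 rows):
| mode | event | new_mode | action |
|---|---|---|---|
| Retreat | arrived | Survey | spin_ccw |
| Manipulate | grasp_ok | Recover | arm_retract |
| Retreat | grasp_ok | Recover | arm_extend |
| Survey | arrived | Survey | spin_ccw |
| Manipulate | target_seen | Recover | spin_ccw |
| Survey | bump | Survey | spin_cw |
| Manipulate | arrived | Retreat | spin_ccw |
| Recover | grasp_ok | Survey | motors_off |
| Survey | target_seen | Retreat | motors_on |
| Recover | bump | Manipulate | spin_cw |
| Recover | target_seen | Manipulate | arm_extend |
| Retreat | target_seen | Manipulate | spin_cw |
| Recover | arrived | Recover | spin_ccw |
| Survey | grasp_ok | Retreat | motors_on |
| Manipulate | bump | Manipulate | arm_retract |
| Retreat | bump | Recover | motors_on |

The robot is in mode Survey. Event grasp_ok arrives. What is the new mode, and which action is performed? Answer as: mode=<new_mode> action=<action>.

mode=Retreat action=motors_on

current mode = Survey; filter table to that mode:
  (Survey, arrived) → (Survey, spin_ccw)
  (Survey, bump) → (Survey, spin_cw)
  (Survey, target_seen) → (Retreat, motors_on)
  (Survey, grasp_ok) → (Retreat, motors_on)  ← event matches
event = grasp_ok selects (Retreat, motors_on)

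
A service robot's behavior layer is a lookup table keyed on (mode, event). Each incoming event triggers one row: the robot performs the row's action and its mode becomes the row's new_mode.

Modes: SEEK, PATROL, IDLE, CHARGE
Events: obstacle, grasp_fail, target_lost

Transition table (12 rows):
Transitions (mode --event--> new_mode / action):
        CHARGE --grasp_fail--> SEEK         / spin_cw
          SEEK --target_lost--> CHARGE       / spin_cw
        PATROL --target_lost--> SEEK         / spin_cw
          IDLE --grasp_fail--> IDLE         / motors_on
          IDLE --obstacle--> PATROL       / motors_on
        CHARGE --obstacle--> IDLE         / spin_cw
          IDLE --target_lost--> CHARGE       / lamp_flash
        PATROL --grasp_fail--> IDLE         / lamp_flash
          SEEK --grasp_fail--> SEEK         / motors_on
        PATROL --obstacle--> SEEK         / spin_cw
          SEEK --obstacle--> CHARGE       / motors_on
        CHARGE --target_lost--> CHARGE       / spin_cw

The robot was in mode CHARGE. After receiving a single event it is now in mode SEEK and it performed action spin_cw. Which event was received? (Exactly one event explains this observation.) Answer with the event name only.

try obstacle: (CHARGE, obstacle) → (IDLE, spin_cw)
try grasp_fail: (CHARGE, grasp_fail) → (SEEK, spin_cw)  ← matches
try target_lost: (CHARGE, target_lost) → (CHARGE, spin_cw)

grasp_fail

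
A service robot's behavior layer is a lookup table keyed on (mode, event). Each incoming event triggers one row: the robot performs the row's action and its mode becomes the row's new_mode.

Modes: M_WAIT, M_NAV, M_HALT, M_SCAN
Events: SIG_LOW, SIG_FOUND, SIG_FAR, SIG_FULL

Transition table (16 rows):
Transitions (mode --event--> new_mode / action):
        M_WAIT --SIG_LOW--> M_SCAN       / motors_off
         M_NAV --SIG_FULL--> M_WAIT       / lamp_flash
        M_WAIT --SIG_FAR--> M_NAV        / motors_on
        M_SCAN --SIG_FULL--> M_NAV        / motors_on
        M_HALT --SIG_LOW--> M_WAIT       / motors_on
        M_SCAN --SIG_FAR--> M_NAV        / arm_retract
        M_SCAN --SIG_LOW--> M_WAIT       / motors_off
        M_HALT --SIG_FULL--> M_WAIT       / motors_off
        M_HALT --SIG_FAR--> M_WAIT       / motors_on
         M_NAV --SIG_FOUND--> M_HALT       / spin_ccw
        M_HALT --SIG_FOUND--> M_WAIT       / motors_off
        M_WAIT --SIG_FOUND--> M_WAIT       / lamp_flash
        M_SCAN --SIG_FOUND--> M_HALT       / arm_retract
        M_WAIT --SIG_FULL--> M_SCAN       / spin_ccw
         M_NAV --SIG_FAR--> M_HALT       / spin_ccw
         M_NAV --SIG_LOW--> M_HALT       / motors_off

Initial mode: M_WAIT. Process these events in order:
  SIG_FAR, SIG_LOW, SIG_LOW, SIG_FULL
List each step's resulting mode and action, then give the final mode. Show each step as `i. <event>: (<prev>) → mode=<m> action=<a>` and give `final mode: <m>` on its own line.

final mode: M_SCAN

1. SIG_FAR: (M_WAIT) → mode=M_NAV action=motors_on
2. SIG_LOW: (M_NAV) → mode=M_HALT action=motors_off
3. SIG_LOW: (M_HALT) → mode=M_WAIT action=motors_on
4. SIG_FULL: (M_WAIT) → mode=M_SCAN action=spin_ccw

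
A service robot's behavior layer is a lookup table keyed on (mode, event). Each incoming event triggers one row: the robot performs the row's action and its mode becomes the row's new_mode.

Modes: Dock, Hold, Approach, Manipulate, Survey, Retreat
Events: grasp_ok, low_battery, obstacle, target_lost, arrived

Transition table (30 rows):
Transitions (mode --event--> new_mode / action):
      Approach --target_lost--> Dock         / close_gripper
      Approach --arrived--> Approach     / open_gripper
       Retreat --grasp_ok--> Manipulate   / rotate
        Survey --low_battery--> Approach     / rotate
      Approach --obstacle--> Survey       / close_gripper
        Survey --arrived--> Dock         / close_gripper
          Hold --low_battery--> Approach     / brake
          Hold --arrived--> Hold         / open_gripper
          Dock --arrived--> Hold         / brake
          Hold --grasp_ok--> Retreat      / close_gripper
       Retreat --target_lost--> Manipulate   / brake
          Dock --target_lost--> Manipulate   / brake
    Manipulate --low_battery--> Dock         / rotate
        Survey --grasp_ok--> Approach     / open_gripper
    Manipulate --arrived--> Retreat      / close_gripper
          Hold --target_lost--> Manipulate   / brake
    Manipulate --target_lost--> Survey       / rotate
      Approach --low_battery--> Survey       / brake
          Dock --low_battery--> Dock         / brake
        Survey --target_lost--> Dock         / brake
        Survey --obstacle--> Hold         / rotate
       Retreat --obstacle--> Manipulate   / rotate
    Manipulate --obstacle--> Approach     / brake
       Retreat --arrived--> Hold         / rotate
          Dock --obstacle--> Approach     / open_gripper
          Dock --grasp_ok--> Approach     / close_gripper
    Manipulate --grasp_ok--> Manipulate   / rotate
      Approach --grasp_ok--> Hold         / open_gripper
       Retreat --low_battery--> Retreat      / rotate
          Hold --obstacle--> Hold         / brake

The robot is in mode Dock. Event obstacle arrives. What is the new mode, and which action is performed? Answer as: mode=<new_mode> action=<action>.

mode=Approach action=open_gripper

current mode = Dock; filter table to that mode:
  (Dock, arrived) → (Hold, brake)
  (Dock, target_lost) → (Manipulate, brake)
  (Dock, low_battery) → (Dock, brake)
  (Dock, obstacle) → (Approach, open_gripper)  ← event matches
  (Dock, grasp_ok) → (Approach, close_gripper)
event = obstacle selects (Approach, open_gripper)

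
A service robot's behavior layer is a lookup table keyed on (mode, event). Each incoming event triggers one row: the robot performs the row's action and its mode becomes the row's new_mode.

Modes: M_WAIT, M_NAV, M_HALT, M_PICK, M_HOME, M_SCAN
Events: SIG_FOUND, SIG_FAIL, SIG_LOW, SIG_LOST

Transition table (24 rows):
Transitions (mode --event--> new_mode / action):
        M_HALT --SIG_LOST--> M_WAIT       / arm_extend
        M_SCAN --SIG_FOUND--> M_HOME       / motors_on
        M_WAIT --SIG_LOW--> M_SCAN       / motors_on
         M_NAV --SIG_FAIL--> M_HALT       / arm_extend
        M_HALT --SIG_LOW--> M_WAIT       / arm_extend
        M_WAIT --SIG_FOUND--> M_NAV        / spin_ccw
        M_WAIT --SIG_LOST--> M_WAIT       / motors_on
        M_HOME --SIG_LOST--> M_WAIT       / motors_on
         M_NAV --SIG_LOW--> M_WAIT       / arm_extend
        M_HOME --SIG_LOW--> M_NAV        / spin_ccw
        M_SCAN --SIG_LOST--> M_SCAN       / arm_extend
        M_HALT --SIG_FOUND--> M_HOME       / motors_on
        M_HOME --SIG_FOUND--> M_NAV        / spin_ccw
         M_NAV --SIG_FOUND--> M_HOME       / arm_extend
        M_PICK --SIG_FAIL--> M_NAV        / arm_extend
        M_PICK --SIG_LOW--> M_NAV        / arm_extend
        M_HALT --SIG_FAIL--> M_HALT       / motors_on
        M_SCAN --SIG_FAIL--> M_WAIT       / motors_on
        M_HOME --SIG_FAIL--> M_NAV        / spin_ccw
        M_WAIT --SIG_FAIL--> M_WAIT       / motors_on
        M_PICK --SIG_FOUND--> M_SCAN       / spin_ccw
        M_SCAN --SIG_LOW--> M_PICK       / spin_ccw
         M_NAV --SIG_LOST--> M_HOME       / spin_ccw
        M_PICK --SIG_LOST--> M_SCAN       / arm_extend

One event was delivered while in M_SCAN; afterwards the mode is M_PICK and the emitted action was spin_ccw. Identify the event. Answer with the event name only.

try SIG_FOUND: (M_SCAN, SIG_FOUND) → (M_HOME, motors_on)
try SIG_FAIL: (M_SCAN, SIG_FAIL) → (M_WAIT, motors_on)
try SIG_LOW: (M_SCAN, SIG_LOW) → (M_PICK, spin_ccw)  ← matches
try SIG_LOST: (M_SCAN, SIG_LOST) → (M_SCAN, arm_extend)

SIG_LOW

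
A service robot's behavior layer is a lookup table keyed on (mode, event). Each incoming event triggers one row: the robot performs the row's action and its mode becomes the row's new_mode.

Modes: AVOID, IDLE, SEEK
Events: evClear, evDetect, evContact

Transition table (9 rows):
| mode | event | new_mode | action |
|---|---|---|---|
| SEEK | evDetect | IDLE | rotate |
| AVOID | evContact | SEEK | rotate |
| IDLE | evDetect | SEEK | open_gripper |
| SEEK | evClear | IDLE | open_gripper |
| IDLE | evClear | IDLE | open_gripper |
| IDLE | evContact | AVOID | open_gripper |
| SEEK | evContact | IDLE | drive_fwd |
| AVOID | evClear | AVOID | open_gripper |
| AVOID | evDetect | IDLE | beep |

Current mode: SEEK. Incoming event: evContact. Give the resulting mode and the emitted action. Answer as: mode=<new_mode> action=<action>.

mode=IDLE action=drive_fwd

current mode = SEEK; filter table to that mode:
  (SEEK, evDetect) → (IDLE, rotate)
  (SEEK, evClear) → (IDLE, open_gripper)
  (SEEK, evContact) → (IDLE, drive_fwd)  ← event matches
event = evContact selects (IDLE, drive_fwd)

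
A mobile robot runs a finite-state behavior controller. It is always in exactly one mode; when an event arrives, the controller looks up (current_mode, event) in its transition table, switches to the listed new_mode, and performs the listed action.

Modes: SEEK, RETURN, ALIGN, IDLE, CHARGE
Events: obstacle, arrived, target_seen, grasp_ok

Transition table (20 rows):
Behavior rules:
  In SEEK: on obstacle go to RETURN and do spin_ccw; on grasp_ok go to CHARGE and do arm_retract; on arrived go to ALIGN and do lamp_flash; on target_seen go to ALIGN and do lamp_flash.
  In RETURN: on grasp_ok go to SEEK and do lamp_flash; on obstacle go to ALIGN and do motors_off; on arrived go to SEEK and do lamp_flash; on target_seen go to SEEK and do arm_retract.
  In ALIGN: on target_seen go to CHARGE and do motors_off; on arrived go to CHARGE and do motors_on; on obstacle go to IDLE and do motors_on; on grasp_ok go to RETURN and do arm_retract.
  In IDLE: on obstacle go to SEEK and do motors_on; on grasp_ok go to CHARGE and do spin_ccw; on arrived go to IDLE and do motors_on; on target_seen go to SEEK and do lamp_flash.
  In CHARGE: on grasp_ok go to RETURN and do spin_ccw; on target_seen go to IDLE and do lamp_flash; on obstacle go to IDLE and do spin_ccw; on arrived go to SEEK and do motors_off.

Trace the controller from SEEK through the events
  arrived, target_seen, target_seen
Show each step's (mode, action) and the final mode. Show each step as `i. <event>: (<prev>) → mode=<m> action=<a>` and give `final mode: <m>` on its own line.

final mode: IDLE

1. arrived: (SEEK) → mode=ALIGN action=lamp_flash
2. target_seen: (ALIGN) → mode=CHARGE action=motors_off
3. target_seen: (CHARGE) → mode=IDLE action=lamp_flash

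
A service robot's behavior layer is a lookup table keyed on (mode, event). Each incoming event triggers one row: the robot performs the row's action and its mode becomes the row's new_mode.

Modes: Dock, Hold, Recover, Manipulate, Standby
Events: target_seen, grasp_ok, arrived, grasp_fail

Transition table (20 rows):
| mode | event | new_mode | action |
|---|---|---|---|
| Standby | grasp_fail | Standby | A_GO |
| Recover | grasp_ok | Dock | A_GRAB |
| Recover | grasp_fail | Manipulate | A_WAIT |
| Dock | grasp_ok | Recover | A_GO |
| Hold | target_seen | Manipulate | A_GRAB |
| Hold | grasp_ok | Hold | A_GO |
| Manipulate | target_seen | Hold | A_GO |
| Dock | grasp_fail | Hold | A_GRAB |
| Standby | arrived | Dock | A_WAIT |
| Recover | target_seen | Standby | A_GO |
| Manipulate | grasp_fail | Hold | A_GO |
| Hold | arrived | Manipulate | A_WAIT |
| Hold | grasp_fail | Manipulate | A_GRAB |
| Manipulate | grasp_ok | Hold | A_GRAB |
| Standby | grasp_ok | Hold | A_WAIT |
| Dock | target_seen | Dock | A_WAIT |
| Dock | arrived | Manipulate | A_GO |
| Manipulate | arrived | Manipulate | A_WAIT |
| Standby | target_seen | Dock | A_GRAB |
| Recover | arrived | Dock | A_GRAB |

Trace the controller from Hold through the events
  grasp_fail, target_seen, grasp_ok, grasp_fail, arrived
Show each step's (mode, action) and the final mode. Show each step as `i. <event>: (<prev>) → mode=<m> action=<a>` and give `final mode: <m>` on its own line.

final mode: Manipulate

1. grasp_fail: (Hold) → mode=Manipulate action=A_GRAB
2. target_seen: (Manipulate) → mode=Hold action=A_GO
3. grasp_ok: (Hold) → mode=Hold action=A_GO
4. grasp_fail: (Hold) → mode=Manipulate action=A_GRAB
5. arrived: (Manipulate) → mode=Manipulate action=A_WAIT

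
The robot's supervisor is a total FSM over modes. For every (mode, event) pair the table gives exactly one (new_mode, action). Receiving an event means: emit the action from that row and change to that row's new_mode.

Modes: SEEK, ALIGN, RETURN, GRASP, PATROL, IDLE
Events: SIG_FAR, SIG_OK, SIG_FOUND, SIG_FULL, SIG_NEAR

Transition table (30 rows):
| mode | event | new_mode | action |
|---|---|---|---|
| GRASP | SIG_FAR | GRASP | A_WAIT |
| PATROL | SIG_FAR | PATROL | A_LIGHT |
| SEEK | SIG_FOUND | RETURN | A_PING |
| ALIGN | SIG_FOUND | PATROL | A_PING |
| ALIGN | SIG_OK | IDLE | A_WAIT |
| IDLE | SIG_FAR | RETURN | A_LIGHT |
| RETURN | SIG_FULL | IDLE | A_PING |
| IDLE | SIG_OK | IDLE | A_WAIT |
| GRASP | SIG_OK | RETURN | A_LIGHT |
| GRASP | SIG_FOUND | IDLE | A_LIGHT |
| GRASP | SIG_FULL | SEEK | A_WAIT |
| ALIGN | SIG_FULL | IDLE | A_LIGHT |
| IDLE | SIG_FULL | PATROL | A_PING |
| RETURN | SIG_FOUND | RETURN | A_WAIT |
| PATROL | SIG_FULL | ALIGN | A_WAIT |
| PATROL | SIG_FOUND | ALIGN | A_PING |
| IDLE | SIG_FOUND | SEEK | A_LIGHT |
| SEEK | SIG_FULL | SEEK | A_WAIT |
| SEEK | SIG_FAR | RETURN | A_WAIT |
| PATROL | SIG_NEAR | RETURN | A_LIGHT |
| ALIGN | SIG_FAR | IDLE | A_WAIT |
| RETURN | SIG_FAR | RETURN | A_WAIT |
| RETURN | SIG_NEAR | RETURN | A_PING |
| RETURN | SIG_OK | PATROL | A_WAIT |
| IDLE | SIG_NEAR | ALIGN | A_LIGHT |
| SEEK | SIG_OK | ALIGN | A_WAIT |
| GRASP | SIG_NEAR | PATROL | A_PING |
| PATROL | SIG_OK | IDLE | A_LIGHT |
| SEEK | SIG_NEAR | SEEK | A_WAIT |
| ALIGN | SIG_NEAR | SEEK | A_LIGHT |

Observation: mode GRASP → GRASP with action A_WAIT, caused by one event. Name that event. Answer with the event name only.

SIG_FAR

try SIG_FAR: (GRASP, SIG_FAR) → (GRASP, A_WAIT)  ← matches
try SIG_OK: (GRASP, SIG_OK) → (RETURN, A_LIGHT)
try SIG_FOUND: (GRASP, SIG_FOUND) → (IDLE, A_LIGHT)
try SIG_FULL: (GRASP, SIG_FULL) → (SEEK, A_WAIT)
try SIG_NEAR: (GRASP, SIG_NEAR) → (PATROL, A_PING)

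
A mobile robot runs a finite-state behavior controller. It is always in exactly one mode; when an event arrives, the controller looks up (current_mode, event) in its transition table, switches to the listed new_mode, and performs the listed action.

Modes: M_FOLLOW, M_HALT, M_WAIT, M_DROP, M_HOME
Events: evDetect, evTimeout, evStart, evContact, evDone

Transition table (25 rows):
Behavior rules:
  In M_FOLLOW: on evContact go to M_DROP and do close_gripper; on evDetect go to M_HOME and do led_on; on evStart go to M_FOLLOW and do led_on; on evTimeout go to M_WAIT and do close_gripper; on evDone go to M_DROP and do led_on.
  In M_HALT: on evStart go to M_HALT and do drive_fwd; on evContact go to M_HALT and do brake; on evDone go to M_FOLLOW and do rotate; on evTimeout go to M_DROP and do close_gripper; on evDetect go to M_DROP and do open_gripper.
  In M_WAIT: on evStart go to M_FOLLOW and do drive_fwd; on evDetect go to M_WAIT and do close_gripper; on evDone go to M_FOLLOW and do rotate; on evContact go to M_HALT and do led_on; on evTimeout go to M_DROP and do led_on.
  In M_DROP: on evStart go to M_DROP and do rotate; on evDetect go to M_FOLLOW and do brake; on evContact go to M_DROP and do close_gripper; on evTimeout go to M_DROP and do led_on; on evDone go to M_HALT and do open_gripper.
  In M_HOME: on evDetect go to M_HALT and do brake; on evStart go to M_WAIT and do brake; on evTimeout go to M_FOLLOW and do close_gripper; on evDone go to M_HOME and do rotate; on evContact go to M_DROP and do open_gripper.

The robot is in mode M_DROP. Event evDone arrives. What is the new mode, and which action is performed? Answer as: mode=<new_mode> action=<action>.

mode=M_HALT action=open_gripper

current mode = M_DROP; filter table to that mode:
  (M_DROP, evStart) → (M_DROP, rotate)
  (M_DROP, evDetect) → (M_FOLLOW, brake)
  (M_DROP, evContact) → (M_DROP, close_gripper)
  (M_DROP, evTimeout) → (M_DROP, led_on)
  (M_DROP, evDone) → (M_HALT, open_gripper)  ← event matches
event = evDone selects (M_HALT, open_gripper)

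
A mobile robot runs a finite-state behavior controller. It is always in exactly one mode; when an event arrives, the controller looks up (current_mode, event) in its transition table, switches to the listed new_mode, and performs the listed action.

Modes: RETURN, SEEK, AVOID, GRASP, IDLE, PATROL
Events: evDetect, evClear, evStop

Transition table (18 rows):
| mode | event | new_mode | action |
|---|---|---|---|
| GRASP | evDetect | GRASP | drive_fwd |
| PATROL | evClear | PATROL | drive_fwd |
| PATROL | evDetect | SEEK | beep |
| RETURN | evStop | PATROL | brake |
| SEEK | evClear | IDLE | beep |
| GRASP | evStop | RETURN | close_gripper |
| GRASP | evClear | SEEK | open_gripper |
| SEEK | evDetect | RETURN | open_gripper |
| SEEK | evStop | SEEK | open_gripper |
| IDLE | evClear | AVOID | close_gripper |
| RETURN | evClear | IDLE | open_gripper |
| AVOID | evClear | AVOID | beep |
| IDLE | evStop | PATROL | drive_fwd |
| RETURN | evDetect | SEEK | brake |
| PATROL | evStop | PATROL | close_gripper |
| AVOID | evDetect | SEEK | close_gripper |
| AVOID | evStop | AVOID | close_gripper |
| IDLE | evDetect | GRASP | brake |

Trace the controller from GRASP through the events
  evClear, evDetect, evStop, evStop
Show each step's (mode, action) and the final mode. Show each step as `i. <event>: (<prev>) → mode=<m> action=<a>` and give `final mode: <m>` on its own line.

1. evClear: (GRASP) → mode=SEEK action=open_gripper
2. evDetect: (SEEK) → mode=RETURN action=open_gripper
3. evStop: (RETURN) → mode=PATROL action=brake
4. evStop: (PATROL) → mode=PATROL action=close_gripper

final mode: PATROL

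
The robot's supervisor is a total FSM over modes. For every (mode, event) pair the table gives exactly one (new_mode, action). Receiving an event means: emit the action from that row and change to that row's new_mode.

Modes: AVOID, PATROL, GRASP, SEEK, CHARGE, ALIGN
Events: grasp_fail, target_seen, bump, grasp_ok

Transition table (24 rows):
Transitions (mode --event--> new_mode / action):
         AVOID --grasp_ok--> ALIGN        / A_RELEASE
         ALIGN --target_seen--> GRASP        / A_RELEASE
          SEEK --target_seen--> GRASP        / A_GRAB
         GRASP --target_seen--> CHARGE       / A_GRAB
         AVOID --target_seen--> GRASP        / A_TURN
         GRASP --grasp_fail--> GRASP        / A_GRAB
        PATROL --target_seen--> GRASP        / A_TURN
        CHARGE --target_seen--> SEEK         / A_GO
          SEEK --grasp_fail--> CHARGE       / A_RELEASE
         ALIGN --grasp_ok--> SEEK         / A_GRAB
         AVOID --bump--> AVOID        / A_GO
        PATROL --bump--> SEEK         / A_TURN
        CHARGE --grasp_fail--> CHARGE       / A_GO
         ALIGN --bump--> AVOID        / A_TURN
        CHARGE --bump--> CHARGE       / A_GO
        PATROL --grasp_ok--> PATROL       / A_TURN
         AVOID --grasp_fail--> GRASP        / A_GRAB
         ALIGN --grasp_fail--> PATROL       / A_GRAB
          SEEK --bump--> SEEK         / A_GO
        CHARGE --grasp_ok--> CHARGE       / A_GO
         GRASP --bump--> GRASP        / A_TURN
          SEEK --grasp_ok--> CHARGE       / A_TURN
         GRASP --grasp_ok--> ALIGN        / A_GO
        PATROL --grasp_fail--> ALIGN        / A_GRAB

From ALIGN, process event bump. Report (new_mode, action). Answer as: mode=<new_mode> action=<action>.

mode=AVOID action=A_TURN

current mode = ALIGN; filter table to that mode:
  (ALIGN, target_seen) → (GRASP, A_RELEASE)
  (ALIGN, grasp_ok) → (SEEK, A_GRAB)
  (ALIGN, bump) → (AVOID, A_TURN)  ← event matches
  (ALIGN, grasp_fail) → (PATROL, A_GRAB)
event = bump selects (AVOID, A_TURN)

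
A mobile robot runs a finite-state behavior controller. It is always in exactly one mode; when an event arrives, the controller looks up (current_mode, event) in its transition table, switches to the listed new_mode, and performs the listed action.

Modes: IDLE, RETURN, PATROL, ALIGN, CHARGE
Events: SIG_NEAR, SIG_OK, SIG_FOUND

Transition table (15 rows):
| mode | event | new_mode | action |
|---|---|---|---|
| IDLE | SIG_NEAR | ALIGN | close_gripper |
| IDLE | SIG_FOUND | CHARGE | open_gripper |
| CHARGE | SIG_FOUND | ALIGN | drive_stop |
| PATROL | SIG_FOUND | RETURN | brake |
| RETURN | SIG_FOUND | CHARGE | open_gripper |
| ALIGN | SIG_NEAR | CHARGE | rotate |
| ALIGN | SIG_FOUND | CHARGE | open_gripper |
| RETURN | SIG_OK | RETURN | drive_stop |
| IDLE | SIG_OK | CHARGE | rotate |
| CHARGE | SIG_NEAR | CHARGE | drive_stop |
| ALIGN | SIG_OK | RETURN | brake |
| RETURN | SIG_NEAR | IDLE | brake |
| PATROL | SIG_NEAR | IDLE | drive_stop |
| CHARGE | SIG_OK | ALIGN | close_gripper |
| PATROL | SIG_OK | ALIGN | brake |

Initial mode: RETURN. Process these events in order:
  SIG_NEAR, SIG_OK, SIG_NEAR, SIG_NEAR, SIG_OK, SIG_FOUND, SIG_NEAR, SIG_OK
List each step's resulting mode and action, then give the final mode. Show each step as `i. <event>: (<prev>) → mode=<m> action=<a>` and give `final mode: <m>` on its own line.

final mode: ALIGN

1. SIG_NEAR: (RETURN) → mode=IDLE action=brake
2. SIG_OK: (IDLE) → mode=CHARGE action=rotate
3. SIG_NEAR: (CHARGE) → mode=CHARGE action=drive_stop
4. SIG_NEAR: (CHARGE) → mode=CHARGE action=drive_stop
5. SIG_OK: (CHARGE) → mode=ALIGN action=close_gripper
6. SIG_FOUND: (ALIGN) → mode=CHARGE action=open_gripper
7. SIG_NEAR: (CHARGE) → mode=CHARGE action=drive_stop
8. SIG_OK: (CHARGE) → mode=ALIGN action=close_gripper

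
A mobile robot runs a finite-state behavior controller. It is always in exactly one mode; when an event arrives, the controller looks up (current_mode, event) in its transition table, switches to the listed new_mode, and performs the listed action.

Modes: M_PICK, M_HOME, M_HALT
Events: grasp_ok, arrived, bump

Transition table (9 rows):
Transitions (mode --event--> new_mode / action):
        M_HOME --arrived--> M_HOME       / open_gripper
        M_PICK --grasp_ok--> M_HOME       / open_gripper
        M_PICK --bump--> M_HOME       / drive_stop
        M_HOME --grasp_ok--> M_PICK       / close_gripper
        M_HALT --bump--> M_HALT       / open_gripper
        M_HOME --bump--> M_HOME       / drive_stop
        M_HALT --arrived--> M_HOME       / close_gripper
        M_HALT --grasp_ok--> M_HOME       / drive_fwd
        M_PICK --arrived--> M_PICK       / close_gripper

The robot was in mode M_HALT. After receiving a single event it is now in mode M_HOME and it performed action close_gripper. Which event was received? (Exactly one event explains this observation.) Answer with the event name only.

try grasp_ok: (M_HALT, grasp_ok) → (M_HOME, drive_fwd)
try arrived: (M_HALT, arrived) → (M_HOME, close_gripper)  ← matches
try bump: (M_HALT, bump) → (M_HALT, open_gripper)

arrived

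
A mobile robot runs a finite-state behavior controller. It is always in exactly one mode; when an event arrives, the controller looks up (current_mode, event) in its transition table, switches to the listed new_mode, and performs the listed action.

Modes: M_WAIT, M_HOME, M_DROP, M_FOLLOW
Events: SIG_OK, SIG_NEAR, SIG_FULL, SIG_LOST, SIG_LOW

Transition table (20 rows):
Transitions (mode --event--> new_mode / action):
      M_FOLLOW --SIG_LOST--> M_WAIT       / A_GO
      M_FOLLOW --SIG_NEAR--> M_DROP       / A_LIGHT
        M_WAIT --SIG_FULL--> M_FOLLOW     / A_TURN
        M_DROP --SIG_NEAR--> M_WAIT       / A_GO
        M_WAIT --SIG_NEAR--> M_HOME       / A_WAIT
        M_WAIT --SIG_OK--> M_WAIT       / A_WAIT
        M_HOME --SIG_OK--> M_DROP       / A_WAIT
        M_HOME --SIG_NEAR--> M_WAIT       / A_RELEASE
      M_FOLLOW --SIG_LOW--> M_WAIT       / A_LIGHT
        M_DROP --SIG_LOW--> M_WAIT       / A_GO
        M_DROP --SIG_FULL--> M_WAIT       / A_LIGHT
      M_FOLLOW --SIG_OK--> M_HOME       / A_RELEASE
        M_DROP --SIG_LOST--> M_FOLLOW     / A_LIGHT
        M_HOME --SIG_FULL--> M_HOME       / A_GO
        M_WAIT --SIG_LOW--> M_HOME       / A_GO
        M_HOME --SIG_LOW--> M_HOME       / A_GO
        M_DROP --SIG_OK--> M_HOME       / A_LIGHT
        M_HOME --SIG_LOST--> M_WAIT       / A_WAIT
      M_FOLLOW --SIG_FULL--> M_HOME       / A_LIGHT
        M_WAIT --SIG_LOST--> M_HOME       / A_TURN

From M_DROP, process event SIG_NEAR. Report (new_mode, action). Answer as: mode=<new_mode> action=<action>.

mode=M_WAIT action=A_GO

current mode = M_DROP; filter table to that mode:
  (M_DROP, SIG_NEAR) → (M_WAIT, A_GO)  ← event matches
  (M_DROP, SIG_LOW) → (M_WAIT, A_GO)
  (M_DROP, SIG_FULL) → (M_WAIT, A_LIGHT)
  (M_DROP, SIG_LOST) → (M_FOLLOW, A_LIGHT)
  (M_DROP, SIG_OK) → (M_HOME, A_LIGHT)
event = SIG_NEAR selects (M_WAIT, A_GO)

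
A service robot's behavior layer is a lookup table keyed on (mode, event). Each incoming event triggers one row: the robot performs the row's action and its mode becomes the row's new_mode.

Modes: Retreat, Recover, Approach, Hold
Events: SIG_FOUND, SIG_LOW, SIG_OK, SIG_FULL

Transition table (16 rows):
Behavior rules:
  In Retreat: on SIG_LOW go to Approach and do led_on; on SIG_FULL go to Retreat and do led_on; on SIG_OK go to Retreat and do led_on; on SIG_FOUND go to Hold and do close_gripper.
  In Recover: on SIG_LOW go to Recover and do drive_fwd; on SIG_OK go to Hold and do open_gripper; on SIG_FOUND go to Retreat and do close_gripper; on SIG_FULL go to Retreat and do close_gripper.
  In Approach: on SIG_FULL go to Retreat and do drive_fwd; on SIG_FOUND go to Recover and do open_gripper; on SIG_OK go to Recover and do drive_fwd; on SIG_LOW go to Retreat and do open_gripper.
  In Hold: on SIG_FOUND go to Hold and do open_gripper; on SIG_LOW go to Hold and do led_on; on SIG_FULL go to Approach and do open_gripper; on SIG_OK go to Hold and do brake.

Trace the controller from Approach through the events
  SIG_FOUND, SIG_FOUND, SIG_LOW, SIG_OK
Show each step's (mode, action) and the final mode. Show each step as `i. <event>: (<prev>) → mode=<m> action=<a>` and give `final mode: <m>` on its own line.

1. SIG_FOUND: (Approach) → mode=Recover action=open_gripper
2. SIG_FOUND: (Recover) → mode=Retreat action=close_gripper
3. SIG_LOW: (Retreat) → mode=Approach action=led_on
4. SIG_OK: (Approach) → mode=Recover action=drive_fwd

final mode: Recover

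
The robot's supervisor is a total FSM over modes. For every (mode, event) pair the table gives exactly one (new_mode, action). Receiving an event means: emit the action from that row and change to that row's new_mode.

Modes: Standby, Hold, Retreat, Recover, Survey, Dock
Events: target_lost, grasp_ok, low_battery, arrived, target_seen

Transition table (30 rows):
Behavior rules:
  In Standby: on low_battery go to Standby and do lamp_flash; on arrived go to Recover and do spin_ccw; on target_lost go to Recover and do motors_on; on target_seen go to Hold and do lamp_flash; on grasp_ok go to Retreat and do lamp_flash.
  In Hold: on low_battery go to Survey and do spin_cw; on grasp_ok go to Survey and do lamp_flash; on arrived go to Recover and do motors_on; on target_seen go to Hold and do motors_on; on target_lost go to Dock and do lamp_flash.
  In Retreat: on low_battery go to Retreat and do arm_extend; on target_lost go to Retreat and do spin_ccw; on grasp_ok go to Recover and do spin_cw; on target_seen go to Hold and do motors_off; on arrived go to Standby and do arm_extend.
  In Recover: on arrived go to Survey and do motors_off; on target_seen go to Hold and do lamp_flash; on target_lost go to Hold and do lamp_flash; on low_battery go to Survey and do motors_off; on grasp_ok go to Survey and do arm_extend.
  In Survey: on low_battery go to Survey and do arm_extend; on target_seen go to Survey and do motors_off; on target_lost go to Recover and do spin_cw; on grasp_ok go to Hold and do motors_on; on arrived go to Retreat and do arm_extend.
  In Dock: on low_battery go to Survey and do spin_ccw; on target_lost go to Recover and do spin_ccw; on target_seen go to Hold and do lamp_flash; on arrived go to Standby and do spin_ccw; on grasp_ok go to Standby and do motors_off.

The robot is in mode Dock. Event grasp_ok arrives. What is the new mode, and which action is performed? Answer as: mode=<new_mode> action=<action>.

mode=Standby action=motors_off

current mode = Dock; filter table to that mode:
  (Dock, low_battery) → (Survey, spin_ccw)
  (Dock, target_lost) → (Recover, spin_ccw)
  (Dock, target_seen) → (Hold, lamp_flash)
  (Dock, arrived) → (Standby, spin_ccw)
  (Dock, grasp_ok) → (Standby, motors_off)  ← event matches
event = grasp_ok selects (Standby, motors_off)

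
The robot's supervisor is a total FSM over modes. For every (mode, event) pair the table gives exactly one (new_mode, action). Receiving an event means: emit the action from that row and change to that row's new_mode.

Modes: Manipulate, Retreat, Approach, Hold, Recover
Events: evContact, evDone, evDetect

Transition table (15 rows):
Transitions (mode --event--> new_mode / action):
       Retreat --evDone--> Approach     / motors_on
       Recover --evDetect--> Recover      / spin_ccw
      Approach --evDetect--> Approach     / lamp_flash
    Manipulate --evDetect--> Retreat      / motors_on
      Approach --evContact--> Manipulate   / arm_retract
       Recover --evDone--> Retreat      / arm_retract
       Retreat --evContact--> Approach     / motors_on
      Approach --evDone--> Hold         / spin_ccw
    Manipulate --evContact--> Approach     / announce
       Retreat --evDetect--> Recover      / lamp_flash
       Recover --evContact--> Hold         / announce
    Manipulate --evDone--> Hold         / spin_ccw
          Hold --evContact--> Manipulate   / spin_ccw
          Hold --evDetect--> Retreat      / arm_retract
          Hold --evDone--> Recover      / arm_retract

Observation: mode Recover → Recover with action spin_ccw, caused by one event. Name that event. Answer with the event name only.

evDetect

try evContact: (Recover, evContact) → (Hold, announce)
try evDone: (Recover, evDone) → (Retreat, arm_retract)
try evDetect: (Recover, evDetect) → (Recover, spin_ccw)  ← matches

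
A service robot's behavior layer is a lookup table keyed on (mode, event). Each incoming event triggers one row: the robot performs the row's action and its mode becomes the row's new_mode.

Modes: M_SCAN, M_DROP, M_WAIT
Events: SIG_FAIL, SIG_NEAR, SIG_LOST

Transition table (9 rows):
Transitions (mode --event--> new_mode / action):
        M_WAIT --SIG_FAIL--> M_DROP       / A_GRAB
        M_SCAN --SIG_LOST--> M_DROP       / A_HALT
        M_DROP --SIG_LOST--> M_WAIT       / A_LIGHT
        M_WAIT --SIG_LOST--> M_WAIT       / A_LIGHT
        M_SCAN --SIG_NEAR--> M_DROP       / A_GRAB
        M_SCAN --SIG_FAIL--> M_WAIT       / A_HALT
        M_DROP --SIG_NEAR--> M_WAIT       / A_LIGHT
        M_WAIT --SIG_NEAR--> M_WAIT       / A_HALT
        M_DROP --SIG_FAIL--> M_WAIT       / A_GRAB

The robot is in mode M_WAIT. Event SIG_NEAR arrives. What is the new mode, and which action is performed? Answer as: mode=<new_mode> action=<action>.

mode=M_WAIT action=A_HALT

current mode = M_WAIT; filter table to that mode:
  (M_WAIT, SIG_FAIL) → (M_DROP, A_GRAB)
  (M_WAIT, SIG_LOST) → (M_WAIT, A_LIGHT)
  (M_WAIT, SIG_NEAR) → (M_WAIT, A_HALT)  ← event matches
event = SIG_NEAR selects (M_WAIT, A_HALT)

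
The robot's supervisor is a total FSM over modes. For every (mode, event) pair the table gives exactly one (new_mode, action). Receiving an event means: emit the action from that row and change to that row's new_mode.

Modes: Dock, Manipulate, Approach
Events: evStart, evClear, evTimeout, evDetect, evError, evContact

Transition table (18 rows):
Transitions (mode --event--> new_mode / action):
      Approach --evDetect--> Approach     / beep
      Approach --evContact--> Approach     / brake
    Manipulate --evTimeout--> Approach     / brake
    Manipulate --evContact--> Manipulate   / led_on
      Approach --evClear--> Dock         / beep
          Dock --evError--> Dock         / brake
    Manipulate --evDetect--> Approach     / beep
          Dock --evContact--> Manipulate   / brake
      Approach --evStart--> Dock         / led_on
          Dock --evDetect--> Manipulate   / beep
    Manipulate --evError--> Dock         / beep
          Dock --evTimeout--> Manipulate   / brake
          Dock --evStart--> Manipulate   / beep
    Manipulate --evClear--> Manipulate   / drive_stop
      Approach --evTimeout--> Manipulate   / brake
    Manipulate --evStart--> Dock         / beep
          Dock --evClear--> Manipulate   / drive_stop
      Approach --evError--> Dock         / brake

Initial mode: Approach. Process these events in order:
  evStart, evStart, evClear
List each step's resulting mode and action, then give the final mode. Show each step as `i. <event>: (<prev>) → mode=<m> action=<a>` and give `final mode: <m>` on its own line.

1. evStart: (Approach) → mode=Dock action=led_on
2. evStart: (Dock) → mode=Manipulate action=beep
3. evClear: (Manipulate) → mode=Manipulate action=drive_stop

final mode: Manipulate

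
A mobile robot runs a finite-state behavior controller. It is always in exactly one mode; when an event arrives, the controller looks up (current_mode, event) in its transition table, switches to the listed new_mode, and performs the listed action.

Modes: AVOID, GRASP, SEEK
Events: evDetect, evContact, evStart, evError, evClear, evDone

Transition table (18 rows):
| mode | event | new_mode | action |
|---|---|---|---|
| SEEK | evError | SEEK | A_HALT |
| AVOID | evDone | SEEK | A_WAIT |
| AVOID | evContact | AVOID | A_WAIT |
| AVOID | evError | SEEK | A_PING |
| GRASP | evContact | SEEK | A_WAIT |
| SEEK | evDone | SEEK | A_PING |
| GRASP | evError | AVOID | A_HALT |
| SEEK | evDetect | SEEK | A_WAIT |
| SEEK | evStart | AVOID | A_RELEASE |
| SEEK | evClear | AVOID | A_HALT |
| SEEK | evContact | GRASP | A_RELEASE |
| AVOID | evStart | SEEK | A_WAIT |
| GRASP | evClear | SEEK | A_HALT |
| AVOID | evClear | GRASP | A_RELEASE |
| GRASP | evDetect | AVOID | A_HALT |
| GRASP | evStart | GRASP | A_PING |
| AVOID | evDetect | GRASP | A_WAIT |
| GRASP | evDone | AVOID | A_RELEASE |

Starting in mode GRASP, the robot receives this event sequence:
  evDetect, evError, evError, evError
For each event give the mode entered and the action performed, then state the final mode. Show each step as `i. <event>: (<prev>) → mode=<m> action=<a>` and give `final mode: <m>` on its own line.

1. evDetect: (GRASP) → mode=AVOID action=A_HALT
2. evError: (AVOID) → mode=SEEK action=A_PING
3. evError: (SEEK) → mode=SEEK action=A_HALT
4. evError: (SEEK) → mode=SEEK action=A_HALT

final mode: SEEK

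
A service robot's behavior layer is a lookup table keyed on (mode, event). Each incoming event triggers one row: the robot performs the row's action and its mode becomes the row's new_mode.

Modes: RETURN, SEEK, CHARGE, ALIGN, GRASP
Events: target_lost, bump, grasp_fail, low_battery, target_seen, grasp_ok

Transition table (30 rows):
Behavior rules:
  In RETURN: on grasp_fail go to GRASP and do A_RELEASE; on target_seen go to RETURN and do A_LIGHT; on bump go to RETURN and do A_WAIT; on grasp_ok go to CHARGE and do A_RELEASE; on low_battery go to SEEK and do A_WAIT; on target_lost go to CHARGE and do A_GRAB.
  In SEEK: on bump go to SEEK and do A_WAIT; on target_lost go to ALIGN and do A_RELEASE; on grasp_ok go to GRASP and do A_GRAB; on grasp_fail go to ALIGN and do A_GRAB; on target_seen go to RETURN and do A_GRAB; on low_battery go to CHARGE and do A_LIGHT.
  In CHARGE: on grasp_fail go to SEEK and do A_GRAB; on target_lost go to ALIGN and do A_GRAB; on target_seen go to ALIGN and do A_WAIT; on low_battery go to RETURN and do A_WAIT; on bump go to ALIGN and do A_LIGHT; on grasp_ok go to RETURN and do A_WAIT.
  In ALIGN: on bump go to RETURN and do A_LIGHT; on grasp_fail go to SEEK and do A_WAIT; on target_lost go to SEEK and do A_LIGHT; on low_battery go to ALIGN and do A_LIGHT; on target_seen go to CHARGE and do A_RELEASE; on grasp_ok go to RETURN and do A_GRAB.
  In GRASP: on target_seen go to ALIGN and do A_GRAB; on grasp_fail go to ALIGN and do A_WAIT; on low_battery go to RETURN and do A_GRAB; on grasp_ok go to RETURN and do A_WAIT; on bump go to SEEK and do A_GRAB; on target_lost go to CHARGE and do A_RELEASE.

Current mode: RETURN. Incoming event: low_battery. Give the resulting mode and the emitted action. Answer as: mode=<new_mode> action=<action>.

mode=SEEK action=A_WAIT

current mode = RETURN; filter table to that mode:
  (RETURN, grasp_fail) → (GRASP, A_RELEASE)
  (RETURN, target_seen) → (RETURN, A_LIGHT)
  (RETURN, bump) → (RETURN, A_WAIT)
  (RETURN, grasp_ok) → (CHARGE, A_RELEASE)
  (RETURN, low_battery) → (SEEK, A_WAIT)  ← event matches
  (RETURN, target_lost) → (CHARGE, A_GRAB)
event = low_battery selects (SEEK, A_WAIT)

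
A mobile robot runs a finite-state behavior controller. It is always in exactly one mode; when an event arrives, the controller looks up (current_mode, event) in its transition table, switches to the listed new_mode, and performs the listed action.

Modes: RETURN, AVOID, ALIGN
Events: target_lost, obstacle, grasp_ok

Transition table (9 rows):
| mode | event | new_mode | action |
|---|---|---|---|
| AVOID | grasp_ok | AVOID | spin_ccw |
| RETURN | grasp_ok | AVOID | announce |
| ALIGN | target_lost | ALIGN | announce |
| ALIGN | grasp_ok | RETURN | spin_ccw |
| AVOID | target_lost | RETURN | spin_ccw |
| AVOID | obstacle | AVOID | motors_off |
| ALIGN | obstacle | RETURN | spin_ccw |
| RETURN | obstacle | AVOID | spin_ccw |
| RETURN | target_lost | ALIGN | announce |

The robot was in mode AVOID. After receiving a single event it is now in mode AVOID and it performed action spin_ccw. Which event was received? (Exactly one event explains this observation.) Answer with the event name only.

try target_lost: (AVOID, target_lost) → (RETURN, spin_ccw)
try obstacle: (AVOID, obstacle) → (AVOID, motors_off)
try grasp_ok: (AVOID, grasp_ok) → (AVOID, spin_ccw)  ← matches

grasp_ok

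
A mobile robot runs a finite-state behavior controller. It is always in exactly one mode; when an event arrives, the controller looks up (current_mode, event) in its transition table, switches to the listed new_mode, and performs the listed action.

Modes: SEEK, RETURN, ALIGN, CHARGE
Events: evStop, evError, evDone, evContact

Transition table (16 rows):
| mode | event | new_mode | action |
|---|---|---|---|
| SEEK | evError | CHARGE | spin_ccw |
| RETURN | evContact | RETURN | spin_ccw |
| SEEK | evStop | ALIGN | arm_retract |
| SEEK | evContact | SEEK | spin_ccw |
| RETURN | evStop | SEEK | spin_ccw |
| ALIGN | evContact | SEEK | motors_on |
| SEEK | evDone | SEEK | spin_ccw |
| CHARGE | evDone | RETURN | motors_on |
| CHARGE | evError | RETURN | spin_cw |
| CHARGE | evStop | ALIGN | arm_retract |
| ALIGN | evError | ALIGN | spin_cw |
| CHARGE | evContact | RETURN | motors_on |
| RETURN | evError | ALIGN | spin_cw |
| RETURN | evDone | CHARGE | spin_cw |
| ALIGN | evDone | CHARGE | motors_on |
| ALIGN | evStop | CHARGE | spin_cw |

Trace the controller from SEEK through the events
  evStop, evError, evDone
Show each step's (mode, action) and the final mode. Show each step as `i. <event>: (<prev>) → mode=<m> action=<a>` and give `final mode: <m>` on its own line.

final mode: CHARGE

1. evStop: (SEEK) → mode=ALIGN action=arm_retract
2. evError: (ALIGN) → mode=ALIGN action=spin_cw
3. evDone: (ALIGN) → mode=CHARGE action=motors_on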